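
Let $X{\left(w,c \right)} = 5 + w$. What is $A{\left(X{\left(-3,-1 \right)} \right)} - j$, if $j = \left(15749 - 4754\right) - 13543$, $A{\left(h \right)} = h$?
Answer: $2550$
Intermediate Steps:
$j = -2548$ ($j = 10995 - 13543 = -2548$)
$A{\left(X{\left(-3,-1 \right)} \right)} - j = \left(5 - 3\right) - -2548 = 2 + 2548 = 2550$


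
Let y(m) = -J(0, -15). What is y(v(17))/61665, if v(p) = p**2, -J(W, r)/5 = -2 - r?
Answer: 13/12333 ≈ 0.0010541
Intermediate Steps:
J(W, r) = 10 + 5*r (J(W, r) = -5*(-2 - r) = 10 + 5*r)
y(m) = 65 (y(m) = -(10 + 5*(-15)) = -(10 - 75) = -1*(-65) = 65)
y(v(17))/61665 = 65/61665 = 65*(1/61665) = 13/12333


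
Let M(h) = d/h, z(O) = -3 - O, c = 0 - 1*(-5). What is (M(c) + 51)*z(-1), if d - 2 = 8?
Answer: -106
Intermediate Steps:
d = 10 (d = 2 + 8 = 10)
c = 5 (c = 0 + 5 = 5)
M(h) = 10/h
(M(c) + 51)*z(-1) = (10/5 + 51)*(-3 - 1*(-1)) = (10*(⅕) + 51)*(-3 + 1) = (2 + 51)*(-2) = 53*(-2) = -106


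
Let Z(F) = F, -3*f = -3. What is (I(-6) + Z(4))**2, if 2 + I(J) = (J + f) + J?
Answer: 81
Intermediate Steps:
f = 1 (f = -1/3*(-3) = 1)
I(J) = -1 + 2*J (I(J) = -2 + ((J + 1) + J) = -2 + ((1 + J) + J) = -2 + (1 + 2*J) = -1 + 2*J)
(I(-6) + Z(4))**2 = ((-1 + 2*(-6)) + 4)**2 = ((-1 - 12) + 4)**2 = (-13 + 4)**2 = (-9)**2 = 81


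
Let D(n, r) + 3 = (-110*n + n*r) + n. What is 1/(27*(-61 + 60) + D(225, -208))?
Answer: -1/71355 ≈ -1.4014e-5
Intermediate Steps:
D(n, r) = -3 - 109*n + n*r (D(n, r) = -3 + ((-110*n + n*r) + n) = -3 + (-109*n + n*r) = -3 - 109*n + n*r)
1/(27*(-61 + 60) + D(225, -208)) = 1/(27*(-61 + 60) + (-3 - 109*225 + 225*(-208))) = 1/(27*(-1) + (-3 - 24525 - 46800)) = 1/(-27 - 71328) = 1/(-71355) = -1/71355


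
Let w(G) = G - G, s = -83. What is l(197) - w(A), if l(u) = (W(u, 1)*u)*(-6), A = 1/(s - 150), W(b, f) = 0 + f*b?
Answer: -232854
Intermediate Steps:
W(b, f) = b*f (W(b, f) = 0 + b*f = b*f)
A = -1/233 (A = 1/(-83 - 150) = 1/(-233) = -1/233 ≈ -0.0042918)
w(G) = 0
l(u) = -6*u² (l(u) = ((u*1)*u)*(-6) = (u*u)*(-6) = u²*(-6) = -6*u²)
l(197) - w(A) = -6*197² - 1*0 = -6*38809 + 0 = -232854 + 0 = -232854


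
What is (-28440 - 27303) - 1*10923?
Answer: -66666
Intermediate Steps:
(-28440 - 27303) - 1*10923 = -55743 - 10923 = -66666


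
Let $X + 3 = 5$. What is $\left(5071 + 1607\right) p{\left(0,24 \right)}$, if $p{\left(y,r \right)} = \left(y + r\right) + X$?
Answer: $173628$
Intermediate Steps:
$X = 2$ ($X = -3 + 5 = 2$)
$p{\left(y,r \right)} = 2 + r + y$ ($p{\left(y,r \right)} = \left(y + r\right) + 2 = \left(r + y\right) + 2 = 2 + r + y$)
$\left(5071 + 1607\right) p{\left(0,24 \right)} = \left(5071 + 1607\right) \left(2 + 24 + 0\right) = 6678 \cdot 26 = 173628$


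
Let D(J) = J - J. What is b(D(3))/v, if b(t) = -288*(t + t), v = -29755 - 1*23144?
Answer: 0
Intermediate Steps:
v = -52899 (v = -29755 - 23144 = -52899)
D(J) = 0
b(t) = -576*t
b(D(3))/v = -576*0/(-52899) = 0*(-1/52899) = 0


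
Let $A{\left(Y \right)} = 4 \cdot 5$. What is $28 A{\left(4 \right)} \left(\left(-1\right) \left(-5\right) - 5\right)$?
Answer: $0$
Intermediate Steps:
$A{\left(Y \right)} = 20$
$28 A{\left(4 \right)} \left(\left(-1\right) \left(-5\right) - 5\right) = 28 \cdot 20 \left(\left(-1\right) \left(-5\right) - 5\right) = 560 \left(5 - 5\right) = 560 \cdot 0 = 0$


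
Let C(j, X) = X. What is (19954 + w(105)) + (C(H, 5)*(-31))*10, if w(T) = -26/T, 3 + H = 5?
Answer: 1932394/105 ≈ 18404.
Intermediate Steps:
H = 2 (H = -3 + 5 = 2)
(19954 + w(105)) + (C(H, 5)*(-31))*10 = (19954 - 26/105) + (5*(-31))*10 = (19954 - 26*1/105) - 155*10 = (19954 - 26/105) - 1550 = 2095144/105 - 1550 = 1932394/105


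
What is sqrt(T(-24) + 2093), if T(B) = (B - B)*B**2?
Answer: sqrt(2093) ≈ 45.749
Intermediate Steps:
T(B) = 0 (T(B) = 0*B**2 = 0)
sqrt(T(-24) + 2093) = sqrt(0 + 2093) = sqrt(2093)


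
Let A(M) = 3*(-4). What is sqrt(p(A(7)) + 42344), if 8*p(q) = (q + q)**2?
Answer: 4*sqrt(2651) ≈ 205.95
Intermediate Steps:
A(M) = -12
p(q) = q**2/2 (p(q) = (q + q)**2/8 = (2*q)**2/8 = (4*q**2)/8 = q**2/2)
sqrt(p(A(7)) + 42344) = sqrt((1/2)*(-12)**2 + 42344) = sqrt((1/2)*144 + 42344) = sqrt(72 + 42344) = sqrt(42416) = 4*sqrt(2651)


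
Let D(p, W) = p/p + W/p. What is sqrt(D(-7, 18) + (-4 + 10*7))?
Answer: sqrt(3157)/7 ≈ 8.0267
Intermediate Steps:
D(p, W) = 1 + W/p
sqrt(D(-7, 18) + (-4 + 10*7)) = sqrt((18 - 7)/(-7) + (-4 + 10*7)) = sqrt(-1/7*11 + (-4 + 70)) = sqrt(-11/7 + 66) = sqrt(451/7) = sqrt(3157)/7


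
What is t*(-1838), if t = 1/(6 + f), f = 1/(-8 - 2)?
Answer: -18380/59 ≈ -311.53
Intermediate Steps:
f = -1/10 (f = 1/(-10) = -1/10 ≈ -0.10000)
t = 10/59 (t = 1/(6 - 1/10) = 1/(59/10) = 10/59 ≈ 0.16949)
t*(-1838) = (10/59)*(-1838) = -18380/59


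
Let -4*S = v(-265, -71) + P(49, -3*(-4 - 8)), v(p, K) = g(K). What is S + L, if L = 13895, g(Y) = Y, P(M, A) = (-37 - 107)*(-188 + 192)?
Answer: 56227/4 ≈ 14057.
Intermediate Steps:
P(M, A) = -576 (P(M, A) = -144*4 = -576)
v(p, K) = K
S = 647/4 (S = -(-71 - 576)/4 = -1/4*(-647) = 647/4 ≈ 161.75)
S + L = 647/4 + 13895 = 56227/4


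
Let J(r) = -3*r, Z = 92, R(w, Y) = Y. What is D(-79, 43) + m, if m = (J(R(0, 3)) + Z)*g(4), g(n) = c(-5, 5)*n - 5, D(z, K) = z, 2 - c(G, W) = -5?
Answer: 1830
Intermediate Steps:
c(G, W) = 7 (c(G, W) = 2 - 1*(-5) = 2 + 5 = 7)
g(n) = -5 + 7*n (g(n) = 7*n - 5 = -5 + 7*n)
m = 1909 (m = (-3*3 + 92)*(-5 + 7*4) = (-9 + 92)*(-5 + 28) = 83*23 = 1909)
D(-79, 43) + m = -79 + 1909 = 1830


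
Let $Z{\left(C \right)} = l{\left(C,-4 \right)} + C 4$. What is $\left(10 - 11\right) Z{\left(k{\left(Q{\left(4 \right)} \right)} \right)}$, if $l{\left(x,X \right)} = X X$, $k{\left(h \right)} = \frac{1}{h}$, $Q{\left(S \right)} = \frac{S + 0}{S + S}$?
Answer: $-24$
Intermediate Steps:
$Q{\left(S \right)} = \frac{1}{2}$ ($Q{\left(S \right)} = \frac{S}{2 S} = S \frac{1}{2 S} = \frac{1}{2}$)
$l{\left(x,X \right)} = X^{2}$
$Z{\left(C \right)} = 16 + 4 C$ ($Z{\left(C \right)} = \left(-4\right)^{2} + C 4 = 16 + 4 C$)
$\left(10 - 11\right) Z{\left(k{\left(Q{\left(4 \right)} \right)} \right)} = \left(10 - 11\right) \left(16 + 4 \frac{1}{\frac{1}{2}}\right) = - (16 + 4 \cdot 2) = - (16 + 8) = \left(-1\right) 24 = -24$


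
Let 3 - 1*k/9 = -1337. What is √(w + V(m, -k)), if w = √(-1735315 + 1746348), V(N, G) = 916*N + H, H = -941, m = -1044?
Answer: √(-957245 + √11033) ≈ 978.33*I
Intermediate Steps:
k = 12060 (k = 27 - 9*(-1337) = 27 + 12033 = 12060)
V(N, G) = -941 + 916*N (V(N, G) = 916*N - 941 = -941 + 916*N)
w = √11033 ≈ 105.04
√(w + V(m, -k)) = √(√11033 + (-941 + 916*(-1044))) = √(√11033 + (-941 - 956304)) = √(√11033 - 957245) = √(-957245 + √11033)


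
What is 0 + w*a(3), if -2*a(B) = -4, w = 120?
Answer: 240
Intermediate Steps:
a(B) = 2 (a(B) = -½*(-4) = 2)
0 + w*a(3) = 0 + 120*2 = 0 + 240 = 240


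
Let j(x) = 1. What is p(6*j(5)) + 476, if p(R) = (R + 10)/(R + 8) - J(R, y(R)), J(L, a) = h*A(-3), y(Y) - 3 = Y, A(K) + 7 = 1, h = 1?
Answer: 3382/7 ≈ 483.14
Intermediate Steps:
A(K) = -6 (A(K) = -7 + 1 = -6)
y(Y) = 3 + Y
J(L, a) = -6 (J(L, a) = 1*(-6) = -6)
p(R) = 6 + (10 + R)/(8 + R) (p(R) = (R + 10)/(R + 8) - 1*(-6) = (10 + R)/(8 + R) + 6 = 6 + (10 + R)/(8 + R))
p(6*j(5)) + 476 = (58 + 7*(6*1))/(8 + 6*1) + 476 = (58 + 7*6)/(8 + 6) + 476 = (58 + 42)/14 + 476 = (1/14)*100 + 476 = 50/7 + 476 = 3382/7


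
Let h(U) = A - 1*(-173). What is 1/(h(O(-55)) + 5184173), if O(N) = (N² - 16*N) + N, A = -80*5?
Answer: 1/5183946 ≈ 1.9290e-7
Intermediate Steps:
A = -400
O(N) = N² - 15*N
h(U) = -227 (h(U) = -400 - 1*(-173) = -400 + 173 = -227)
1/(h(O(-55)) + 5184173) = 1/(-227 + 5184173) = 1/5183946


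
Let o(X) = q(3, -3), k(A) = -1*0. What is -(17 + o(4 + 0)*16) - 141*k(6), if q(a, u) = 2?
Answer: -49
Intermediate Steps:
k(A) = 0
o(X) = 2
-(17 + o(4 + 0)*16) - 141*k(6) = -(17 + 2*16) - 141*0 = -(17 + 32) - 1*0 = -1*49 + 0 = -49 + 0 = -49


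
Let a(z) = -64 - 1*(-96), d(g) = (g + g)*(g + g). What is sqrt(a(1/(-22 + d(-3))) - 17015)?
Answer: 3*I*sqrt(1887) ≈ 130.32*I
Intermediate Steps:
d(g) = 4*g**2 (d(g) = (2*g)*(2*g) = 4*g**2)
a(z) = 32 (a(z) = -64 + 96 = 32)
sqrt(a(1/(-22 + d(-3))) - 17015) = sqrt(32 - 17015) = sqrt(-16983) = 3*I*sqrt(1887)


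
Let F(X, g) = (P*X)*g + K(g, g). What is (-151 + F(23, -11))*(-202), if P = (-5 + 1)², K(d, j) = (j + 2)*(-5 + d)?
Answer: 819110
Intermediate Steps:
K(d, j) = (-5 + d)*(2 + j) (K(d, j) = (2 + j)*(-5 + d) = (-5 + d)*(2 + j))
P = 16 (P = (-4)² = 16)
F(X, g) = -10 + g² - 3*g + 16*X*g (F(X, g) = (16*X)*g + (-10 - 5*g + 2*g + g*g) = 16*X*g + (-10 - 5*g + 2*g + g²) = 16*X*g + (-10 + g² - 3*g) = -10 + g² - 3*g + 16*X*g)
(-151 + F(23, -11))*(-202) = (-151 + (-10 + (-11)² - 3*(-11) + 16*23*(-11)))*(-202) = (-151 + (-10 + 121 + 33 - 4048))*(-202) = (-151 - 3904)*(-202) = -4055*(-202) = 819110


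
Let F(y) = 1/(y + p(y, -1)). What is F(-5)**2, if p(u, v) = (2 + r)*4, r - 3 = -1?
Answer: 1/121 ≈ 0.0082645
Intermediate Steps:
r = 2 (r = 3 - 1 = 2)
p(u, v) = 16 (p(u, v) = (2 + 2)*4 = 4*4 = 16)
F(y) = 1/(16 + y) (F(y) = 1/(y + 16) = 1/(16 + y))
F(-5)**2 = (1/(16 - 5))**2 = (1/11)**2 = 1/121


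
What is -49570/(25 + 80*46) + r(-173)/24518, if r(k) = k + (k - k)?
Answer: -18707665/1397526 ≈ -13.386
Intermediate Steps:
r(k) = k (r(k) = k + 0 = k)
-49570/(25 + 80*46) + r(-173)/24518 = -49570/(25 + 80*46) - 173/24518 = -49570/(25 + 3680) - 173*1/24518 = -49570/3705 - 173/24518 = -49570*1/3705 - 173/24518 = -9914/741 - 173/24518 = -18707665/1397526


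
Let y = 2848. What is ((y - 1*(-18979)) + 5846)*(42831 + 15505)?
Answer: 1614332128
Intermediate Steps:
((y - 1*(-18979)) + 5846)*(42831 + 15505) = ((2848 - 1*(-18979)) + 5846)*(42831 + 15505) = ((2848 + 18979) + 5846)*58336 = (21827 + 5846)*58336 = 27673*58336 = 1614332128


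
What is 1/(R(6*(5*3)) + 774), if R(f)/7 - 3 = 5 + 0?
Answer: 1/830 ≈ 0.0012048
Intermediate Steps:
R(f) = 56 (R(f) = 21 + 7*(5 + 0) = 21 + 7*5 = 21 + 35 = 56)
1/(R(6*(5*3)) + 774) = 1/(56 + 774) = 1/830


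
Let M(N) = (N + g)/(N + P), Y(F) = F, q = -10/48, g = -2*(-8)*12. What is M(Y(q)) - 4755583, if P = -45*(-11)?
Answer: -56472543522/11875 ≈ -4.7556e+6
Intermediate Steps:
g = 192 (g = 16*12 = 192)
q = -5/24 (q = -10*1/48 = -5/24 ≈ -0.20833)
P = 495
M(N) = (192 + N)/(495 + N) (M(N) = (N + 192)/(N + 495) = (192 + N)/(495 + N))
M(Y(q)) - 4755583 = (192 - 5/24)/(495 - 5/24) - 4755583 = (4603/24)/(11875/24) - 4755583 = (24/11875)*(4603/24) - 4755583 = 4603/11875 - 4755583 = -56472543522/11875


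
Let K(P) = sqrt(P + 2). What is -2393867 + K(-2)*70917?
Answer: -2393867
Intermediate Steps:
K(P) = sqrt(2 + P)
-2393867 + K(-2)*70917 = -2393867 + sqrt(2 - 2)*70917 = -2393867 + sqrt(0)*70917 = -2393867 + 0*70917 = -2393867 + 0 = -2393867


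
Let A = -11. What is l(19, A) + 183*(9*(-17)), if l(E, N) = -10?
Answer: -28009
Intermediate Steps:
l(19, A) + 183*(9*(-17)) = -10 + 183*(9*(-17)) = -10 + 183*(-153) = -10 - 27999 = -28009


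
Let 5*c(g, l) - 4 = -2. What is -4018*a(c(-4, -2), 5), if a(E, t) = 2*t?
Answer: -40180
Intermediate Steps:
c(g, l) = 2/5 (c(g, l) = 4/5 + (1/5)*(-2) = 4/5 - 2/5 = 2/5)
-4018*a(c(-4, -2), 5) = -8036*5 = -4018*10 = -40180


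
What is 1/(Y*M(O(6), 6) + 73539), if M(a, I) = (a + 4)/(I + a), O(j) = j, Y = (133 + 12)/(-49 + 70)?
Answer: 126/9266639 ≈ 1.3597e-5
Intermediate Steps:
Y = 145/21 ≈ 6.9048
M(a, I) = (4 + a)/(I + a)
1/(Y*M(O(6), 6) + 73539) = 1/(145*((4 + 6)/(6 + 6))/21 + 73539) = 1/(145*(10/12)/21 + 73539) = 1/(145*((1/12)*10)/21 + 73539) = 1/((145/21)*(⅚) + 73539) = 1/(725/126 + 73539) = 1/(9266639/126) = 126/9266639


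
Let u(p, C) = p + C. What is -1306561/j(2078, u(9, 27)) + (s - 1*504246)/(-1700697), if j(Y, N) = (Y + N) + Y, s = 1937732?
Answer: -2228073546329/7129321824 ≈ -312.52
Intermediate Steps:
u(p, C) = C + p
j(Y, N) = N + 2*Y (j(Y, N) = (N + Y) + Y = N + 2*Y)
-1306561/j(2078, u(9, 27)) + (s - 1*504246)/(-1700697) = -1306561/((27 + 9) + 2*2078) + (1937732 - 1*504246)/(-1700697) = -1306561/(36 + 4156) + (1937732 - 504246)*(-1/1700697) = -1306561/4192 + 1433486*(-1/1700697) = -1306561*1/4192 - 1433486/1700697 = -1306561/4192 - 1433486/1700697 = -2228073546329/7129321824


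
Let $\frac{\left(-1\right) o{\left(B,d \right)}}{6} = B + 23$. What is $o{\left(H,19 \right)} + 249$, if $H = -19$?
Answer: $225$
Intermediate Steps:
$o{\left(B,d \right)} = -138 - 6 B$ ($o{\left(B,d \right)} = - 6 \left(B + 23\right) = - 6 \left(23 + B\right) = -138 - 6 B$)
$o{\left(H,19 \right)} + 249 = \left(-138 - -114\right) + 249 = \left(-138 + 114\right) + 249 = -24 + 249 = 225$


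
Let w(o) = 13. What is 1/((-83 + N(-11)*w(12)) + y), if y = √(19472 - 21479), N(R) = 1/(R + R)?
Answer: -13486/1451103 - 484*I*√223/1451103 ≈ -0.0092936 - 0.0049808*I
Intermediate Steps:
N(R) = 1/(2*R)
y = 3*I*√223 (y = √(-2007) = 3*I*√223 ≈ 44.8*I)
1/((-83 + N(-11)*w(12)) + y) = 1/((-83 + ((½)/(-11))*13) + 3*I*√223) = 1/((-83 + ((½)*(-1/11))*13) + 3*I*√223) = 1/((-83 - 1/22*13) + 3*I*√223) = 1/((-83 - 13/22) + 3*I*√223) = 1/(-1839/22 + 3*I*√223)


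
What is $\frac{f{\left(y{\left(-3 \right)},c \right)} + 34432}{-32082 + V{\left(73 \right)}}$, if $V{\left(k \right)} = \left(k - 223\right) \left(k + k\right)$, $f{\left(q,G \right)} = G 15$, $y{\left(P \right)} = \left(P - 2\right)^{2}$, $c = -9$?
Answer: $- \frac{34297}{53982} \approx -0.63534$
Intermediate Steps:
$y{\left(P \right)} = \left(-2 + P\right)^{2}$
$f{\left(q,G \right)} = 15 G$
$V{\left(k \right)} = 2 k \left(-223 + k\right)$ ($V{\left(k \right)} = \left(-223 + k\right) 2 k = 2 k \left(-223 + k\right)$)
$\frac{f{\left(y{\left(-3 \right)},c \right)} + 34432}{-32082 + V{\left(73 \right)}} = \frac{15 \left(-9\right) + 34432}{-32082 + 2 \cdot 73 \left(-223 + 73\right)} = \frac{-135 + 34432}{-32082 + 2 \cdot 73 \left(-150\right)} = \frac{34297}{-32082 - 21900} = \frac{34297}{-53982} = 34297 \left(- \frac{1}{53982}\right) = - \frac{34297}{53982}$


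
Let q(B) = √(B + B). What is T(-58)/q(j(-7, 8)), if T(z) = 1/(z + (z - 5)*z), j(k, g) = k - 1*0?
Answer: -I*√14/50344 ≈ -7.4322e-5*I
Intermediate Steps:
j(k, g) = k (j(k, g) = k + 0 = k)
q(B) = √2*√B (q(B) = √(2*B) = √2*√B)
T(z) = 1/(z + z*(-5 + z)) (T(z) = 1/(z + (-5 + z)*z) = 1/(z + z*(-5 + z)))
T(-58)/q(j(-7, 8)) = (1/((-58)*(-4 - 58)))/((√2*√(-7))) = (-1/58/(-62))/((√2*(I*√7))) = (-1/58*(-1/62))/((I*√14)) = (-I*√14/14)/3596 = -I*√14/50344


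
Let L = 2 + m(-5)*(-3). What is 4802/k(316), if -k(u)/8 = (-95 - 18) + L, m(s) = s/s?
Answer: 2401/456 ≈ 5.2654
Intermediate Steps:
m(s) = 1
L = -1 (L = 2 + 1*(-3) = 2 - 3 = -1)
k(u) = 912 (k(u) = -8*((-95 - 18) - 1) = -8*(-113 - 1) = -8*(-114) = 912)
4802/k(316) = 4802/912 = 4802*(1/912) = 2401/456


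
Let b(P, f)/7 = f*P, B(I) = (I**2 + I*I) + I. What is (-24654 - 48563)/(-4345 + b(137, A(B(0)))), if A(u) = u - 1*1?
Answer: 73217/5304 ≈ 13.804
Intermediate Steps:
B(I) = I + 2*I**2 (B(I) = (I**2 + I**2) + I = 2*I**2 + I = I + 2*I**2)
A(u) = -1 + u (A(u) = u - 1 = -1 + u)
b(P, f) = 7*P*f (b(P, f) = 7*(f*P) = 7*(P*f) = 7*P*f)
(-24654 - 48563)/(-4345 + b(137, A(B(0)))) = (-24654 - 48563)/(-4345 + 7*137*(-1 + 0*(1 + 2*0))) = -73217/(-4345 + 7*137*(-1 + 0*(1 + 0))) = -73217/(-4345 + 7*137*(-1 + 0*1)) = -73217/(-4345 + 7*137*(-1 + 0)) = -73217/(-4345 + 7*137*(-1)) = -73217/(-4345 - 959) = -73217/(-5304) = -73217*(-1/5304) = 73217/5304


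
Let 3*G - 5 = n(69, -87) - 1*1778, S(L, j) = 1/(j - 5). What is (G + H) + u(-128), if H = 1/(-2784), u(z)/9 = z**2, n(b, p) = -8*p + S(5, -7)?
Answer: 1228553909/8352 ≈ 1.4710e+5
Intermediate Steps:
S(L, j) = 1/(-5 + j)
n(b, p) = -1/12 - 8*p (n(b, p) = -8*p + 1/(-5 - 7) = -8*p + 1/(-12) = -8*p - 1/12 = -1/12 - 8*p)
u(z) = 9*z**2
H = -1/2784 ≈ -0.00035920
G = -12925/36 (G = 5/3 + ((-1/12 - 8*(-87)) - 1*1778)/3 = 5/3 + ((-1/12 + 696) - 1778)/3 = 5/3 + (8351/12 - 1778)/3 = 5/3 + (1/3)*(-12985/12) = 5/3 - 12985/36 = -12925/36 ≈ -359.03)
(G + H) + u(-128) = (-12925/36 - 1/2784) + 9*(-128)**2 = -2998603/8352 + 9*16384 = -2998603/8352 + 147456 = 1228553909/8352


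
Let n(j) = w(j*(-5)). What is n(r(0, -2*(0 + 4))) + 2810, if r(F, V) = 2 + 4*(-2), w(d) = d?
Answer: 2840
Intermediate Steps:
r(F, V) = -6 (r(F, V) = 2 - 8 = -6)
n(j) = -5*j (n(j) = j*(-5) = -5*j)
n(r(0, -2*(0 + 4))) + 2810 = -5*(-6) + 2810 = 30 + 2810 = 2840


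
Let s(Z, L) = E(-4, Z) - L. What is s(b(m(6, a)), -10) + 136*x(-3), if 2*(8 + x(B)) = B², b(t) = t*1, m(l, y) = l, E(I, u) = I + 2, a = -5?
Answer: -468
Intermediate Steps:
E(I, u) = 2 + I
b(t) = t
x(B) = -8 + B²/2
s(Z, L) = -2 - L (s(Z, L) = (2 - 4) - L = -2 - L)
s(b(m(6, a)), -10) + 136*x(-3) = (-2 - 1*(-10)) + 136*(-8 + (½)*(-3)²) = (-2 + 10) + 136*(-8 + (½)*9) = 8 + 136*(-8 + 9/2) = 8 + 136*(-7/2) = 8 - 476 = -468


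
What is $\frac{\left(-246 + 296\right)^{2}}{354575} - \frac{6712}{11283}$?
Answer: $- \frac{94067996}{160026789} \approx -0.58783$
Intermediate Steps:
$\frac{\left(-246 + 296\right)^{2}}{354575} - \frac{6712}{11283} = 50^{2} \cdot \frac{1}{354575} - \frac{6712}{11283} = 2500 \cdot \frac{1}{354575} - \frac{6712}{11283} = \frac{100}{14183} - \frac{6712}{11283} = - \frac{94067996}{160026789}$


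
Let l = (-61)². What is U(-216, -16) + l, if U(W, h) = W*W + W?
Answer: 50161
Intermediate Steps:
l = 3721
U(W, h) = W + W² (U(W, h) = W² + W = W + W²)
U(-216, -16) + l = -216*(1 - 216) + 3721 = -216*(-215) + 3721 = 46440 + 3721 = 50161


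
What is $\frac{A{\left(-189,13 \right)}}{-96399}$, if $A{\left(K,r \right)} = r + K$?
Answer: $\frac{176}{96399} \approx 0.0018257$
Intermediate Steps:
$A{\left(K,r \right)} = K + r$
$\frac{A{\left(-189,13 \right)}}{-96399} = \frac{-189 + 13}{-96399} = \left(-176\right) \left(- \frac{1}{96399}\right) = \frac{176}{96399}$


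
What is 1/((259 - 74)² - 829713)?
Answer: -1/795488 ≈ -1.2571e-6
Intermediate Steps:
1/((259 - 74)² - 829713) = 1/(185² - 829713) = 1/(34225 - 829713) = 1/(-795488) = -1/795488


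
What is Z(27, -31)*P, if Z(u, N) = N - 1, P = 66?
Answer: -2112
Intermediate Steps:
Z(u, N) = -1 + N
Z(27, -31)*P = (-1 - 31)*66 = -32*66 = -2112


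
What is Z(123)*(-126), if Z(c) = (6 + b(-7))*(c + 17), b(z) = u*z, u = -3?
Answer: -476280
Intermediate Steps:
b(z) = -3*z
Z(c) = 459 + 27*c (Z(c) = (6 - 3*(-7))*(c + 17) = (6 + 21)*(17 + c) = 27*(17 + c) = 459 + 27*c)
Z(123)*(-126) = (459 + 27*123)*(-126) = (459 + 3321)*(-126) = 3780*(-126) = -476280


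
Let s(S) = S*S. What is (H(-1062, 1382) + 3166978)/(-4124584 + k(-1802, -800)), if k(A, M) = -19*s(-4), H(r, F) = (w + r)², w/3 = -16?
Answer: -2199539/2062444 ≈ -1.0665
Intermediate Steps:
w = -48 (w = 3*(-16) = -48)
s(S) = S²
H(r, F) = (-48 + r)²
k(A, M) = -304 (k(A, M) = -19*(-4)² = -19*16 = -304)
(H(-1062, 1382) + 3166978)/(-4124584 + k(-1802, -800)) = ((-48 - 1062)² + 3166978)/(-4124584 - 304) = ((-1110)² + 3166978)/(-4124888) = (1232100 + 3166978)*(-1/4124888) = 4399078*(-1/4124888) = -2199539/2062444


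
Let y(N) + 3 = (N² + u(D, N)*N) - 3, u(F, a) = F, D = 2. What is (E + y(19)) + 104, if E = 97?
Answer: 594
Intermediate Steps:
y(N) = -6 + N² + 2*N (y(N) = -3 + ((N² + 2*N) - 3) = -3 + (-3 + N² + 2*N) = -6 + N² + 2*N)
(E + y(19)) + 104 = (97 + (-6 + 19² + 2*19)) + 104 = (97 + (-6 + 361 + 38)) + 104 = (97 + 393) + 104 = 490 + 104 = 594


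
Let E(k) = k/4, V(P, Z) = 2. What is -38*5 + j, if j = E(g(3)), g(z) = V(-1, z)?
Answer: -379/2 ≈ -189.50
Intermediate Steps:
g(z) = 2
E(k) = k/4 (E(k) = k*(¼) = k/4)
j = ½ (j = (¼)*2 = ½ ≈ 0.50000)
-38*5 + j = -38*5 + ½ = -190 + ½ = -379/2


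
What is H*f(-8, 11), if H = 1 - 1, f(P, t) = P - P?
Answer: 0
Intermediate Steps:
f(P, t) = 0
H = 0
H*f(-8, 11) = 0*0 = 0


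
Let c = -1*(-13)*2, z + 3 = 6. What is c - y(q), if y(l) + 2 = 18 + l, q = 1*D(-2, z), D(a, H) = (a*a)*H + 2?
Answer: -4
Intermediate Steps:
z = 3 (z = -3 + 6 = 3)
c = 26 (c = 13*2 = 26)
D(a, H) = 2 + H*a² (D(a, H) = a²*H + 2 = H*a² + 2 = 2 + H*a²)
q = 14 (q = 1*(2 + 3*(-2)²) = 1*(2 + 3*4) = 1*(2 + 12) = 1*14 = 14)
y(l) = 16 + l (y(l) = -2 + (18 + l) = 16 + l)
c - y(q) = 26 - (16 + 14) = 26 - 1*30 = 26 - 30 = -4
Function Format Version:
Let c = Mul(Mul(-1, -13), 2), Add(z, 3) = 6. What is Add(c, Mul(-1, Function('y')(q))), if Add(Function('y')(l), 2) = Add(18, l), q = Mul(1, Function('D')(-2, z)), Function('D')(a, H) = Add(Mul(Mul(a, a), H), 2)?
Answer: -4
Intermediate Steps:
z = 3 (z = Add(-3, 6) = 3)
c = 26 (c = Mul(13, 2) = 26)
Function('D')(a, H) = Add(2, Mul(H, Pow(a, 2))) (Function('D')(a, H) = Add(Mul(Pow(a, 2), H), 2) = Add(Mul(H, Pow(a, 2)), 2) = Add(2, Mul(H, Pow(a, 2))))
q = 14 (q = Mul(1, Add(2, Mul(3, Pow(-2, 2)))) = Mul(1, Add(2, Mul(3, 4))) = Mul(1, Add(2, 12)) = Mul(1, 14) = 14)
Function('y')(l) = Add(16, l) (Function('y')(l) = Add(-2, Add(18, l)) = Add(16, l))
Add(c, Mul(-1, Function('y')(q))) = Add(26, Mul(-1, Add(16, 14))) = Add(26, Mul(-1, 30)) = Add(26, -30) = -4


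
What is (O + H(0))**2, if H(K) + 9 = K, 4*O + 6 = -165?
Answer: 42849/16 ≈ 2678.1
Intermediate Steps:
O = -171/4 (O = -3/2 + (1/4)*(-165) = -3/2 - 165/4 = -171/4 ≈ -42.750)
H(K) = -9 + K
(O + H(0))**2 = (-171/4 + (-9 + 0))**2 = (-171/4 - 9)**2 = (-207/4)**2 = 42849/16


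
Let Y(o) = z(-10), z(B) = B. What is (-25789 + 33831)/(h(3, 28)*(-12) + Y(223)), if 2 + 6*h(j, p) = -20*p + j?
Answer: 4021/554 ≈ 7.2581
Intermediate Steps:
h(j, p) = -1/3 - 10*p/3 + j/6 (h(j, p) = -1/3 + (-20*p + j)/6 = -1/3 + (j - 20*p)/6 = -1/3 + (-10*p/3 + j/6) = -1/3 - 10*p/3 + j/6)
Y(o) = -10
(-25789 + 33831)/(h(3, 28)*(-12) + Y(223)) = (-25789 + 33831)/((-1/3 - 10/3*28 + (1/6)*3)*(-12) - 10) = 8042/((-1/3 - 280/3 + 1/2)*(-12) - 10) = 8042/(-559/6*(-12) - 10) = 8042/(1118 - 10) = 8042/1108 = 8042*(1/1108) = 4021/554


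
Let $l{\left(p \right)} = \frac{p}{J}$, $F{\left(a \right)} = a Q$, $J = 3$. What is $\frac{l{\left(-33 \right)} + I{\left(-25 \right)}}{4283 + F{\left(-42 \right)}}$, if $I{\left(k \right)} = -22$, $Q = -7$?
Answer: $- \frac{33}{4577} \approx -0.00721$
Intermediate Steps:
$F{\left(a \right)} = - 7 a$ ($F{\left(a \right)} = a \left(-7\right) = - 7 a$)
$l{\left(p \right)} = \frac{p}{3}$
$\frac{l{\left(-33 \right)} + I{\left(-25 \right)}}{4283 + F{\left(-42 \right)}} = \frac{\frac{1}{3} \left(-33\right) - 22}{4283 - -294} = \frac{-11 - 22}{4283 + 294} = - \frac{33}{4577}$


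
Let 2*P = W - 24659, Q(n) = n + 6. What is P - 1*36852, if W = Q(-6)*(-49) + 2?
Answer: -98361/2 ≈ -49181.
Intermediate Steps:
Q(n) = 6 + n
W = 2 (W = (6 - 6)*(-49) + 2 = 0*(-49) + 2 = 0 + 2 = 2)
P = -24657/2 (P = (2 - 24659)/2 = (½)*(-24657) = -24657/2 ≈ -12329.)
P - 1*36852 = -24657/2 - 1*36852 = -24657/2 - 36852 = -98361/2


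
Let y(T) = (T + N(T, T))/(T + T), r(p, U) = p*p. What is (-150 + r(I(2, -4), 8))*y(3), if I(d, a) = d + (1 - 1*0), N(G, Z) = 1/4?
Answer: -611/8 ≈ -76.375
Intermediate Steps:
N(G, Z) = ¼
I(d, a) = 1 + d (I(d, a) = d + (1 + 0) = d + 1 = 1 + d)
r(p, U) = p²
y(T) = (¼ + T)/(2*T) (y(T) = (T + ¼)/(T + T) = (¼ + T)/((2*T)) = (¼ + T)*(1/(2*T)) = (¼ + T)/(2*T))
(-150 + r(I(2, -4), 8))*y(3) = (-150 + (1 + 2)²)*((⅛)*(1 + 4*3)/3) = (-150 + 3²)*((⅛)*(⅓)*(1 + 12)) = (-150 + 9)*((⅛)*(⅓)*13) = -141*13/24 = -611/8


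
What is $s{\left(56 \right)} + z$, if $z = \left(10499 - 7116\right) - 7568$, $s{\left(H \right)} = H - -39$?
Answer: $-4090$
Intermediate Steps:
$s{\left(H \right)} = 39 + H$ ($s{\left(H \right)} = H + 39 = 39 + H$)
$z = -4185$ ($z = 3383 - 7568 = -4185$)
$s{\left(56 \right)} + z = \left(39 + 56\right) - 4185 = 95 - 4185 = -4090$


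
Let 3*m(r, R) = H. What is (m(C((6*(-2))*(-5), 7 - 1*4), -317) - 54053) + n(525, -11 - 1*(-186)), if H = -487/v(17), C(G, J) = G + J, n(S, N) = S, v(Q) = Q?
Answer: -2730415/51 ≈ -53538.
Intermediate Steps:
H = -487/17 ≈ -28.647
m(r, R) = -487/51 (m(r, R) = (1/3)*(-487/17) = -487/51)
(m(C((6*(-2))*(-5), 7 - 1*4), -317) - 54053) + n(525, -11 - 1*(-186)) = (-487/51 - 54053) + 525 = -2757190/51 + 525 = -2730415/51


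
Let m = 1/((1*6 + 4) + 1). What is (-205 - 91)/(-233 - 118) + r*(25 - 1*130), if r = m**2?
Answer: -1039/42471 ≈ -0.024464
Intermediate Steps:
m = 1/11 (m = 1/((6 + 4) + 1) = 1/(10 + 1) = 1/11 ≈ 0.090909)
r = 1/121 (r = (1/11)**2 = 1/121 ≈ 0.0082645)
(-205 - 91)/(-233 - 118) + r*(25 - 1*130) = (-205 - 91)/(-233 - 118) + (25 - 1*130)/121 = -296/(-351) + (25 - 130)/121 = -296*(-1/351) + (1/121)*(-105) = 296/351 - 105/121 = -1039/42471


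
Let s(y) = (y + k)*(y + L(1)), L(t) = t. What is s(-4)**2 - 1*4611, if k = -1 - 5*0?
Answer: -4386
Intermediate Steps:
k = -1 (k = -1 + 0 = -1)
s(y) = (1 + y)*(-1 + y) (s(y) = (y - 1)*(y + 1) = (-1 + y)*(1 + y) = (1 + y)*(-1 + y))
s(-4)**2 - 1*4611 = (-1 + (-4)**2)**2 - 1*4611 = (-1 + 16)**2 - 4611 = 15**2 - 4611 = 225 - 4611 = -4386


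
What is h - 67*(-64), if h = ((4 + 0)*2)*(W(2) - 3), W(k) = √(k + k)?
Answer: 4280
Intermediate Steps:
W(k) = √2*√k (W(k) = √(2*k) = √2*√k)
h = -8 (h = ((4 + 0)*2)*(√2*√2 - 3) = (4*2)*(2 - 3) = 8*(-1) = -8)
h - 67*(-64) = -8 - 67*(-64) = -8 + 4288 = 4280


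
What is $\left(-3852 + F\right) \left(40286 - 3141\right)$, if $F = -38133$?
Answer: $-1559532825$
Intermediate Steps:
$\left(-3852 + F\right) \left(40286 - 3141\right) = \left(-3852 - 38133\right) \left(40286 - 3141\right) = \left(-41985\right) 37145 = -1559532825$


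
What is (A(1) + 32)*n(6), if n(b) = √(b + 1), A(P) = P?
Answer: 33*√7 ≈ 87.310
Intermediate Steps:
n(b) = √(1 + b)
(A(1) + 32)*n(6) = (1 + 32)*√(1 + 6) = 33*√7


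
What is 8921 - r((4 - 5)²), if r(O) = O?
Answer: 8920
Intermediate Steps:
8921 - r((4 - 5)²) = 8921 - (4 - 5)² = 8921 - 1*(-1)² = 8921 - 1*1 = 8921 - 1 = 8920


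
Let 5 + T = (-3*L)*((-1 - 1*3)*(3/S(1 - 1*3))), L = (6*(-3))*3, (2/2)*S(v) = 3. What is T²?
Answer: 426409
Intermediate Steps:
S(v) = 3
L = -54 (L = -18*3 = -54)
T = -653 (T = -5 + (-3*(-54))*((-1 - 1*3)*(3/3)) = -5 + 162*((-1 - 3)*(3*(⅓))) = -5 + 162*(-4*1) = -5 + 162*(-4) = -5 - 648 = -653)
T² = (-653)² = 426409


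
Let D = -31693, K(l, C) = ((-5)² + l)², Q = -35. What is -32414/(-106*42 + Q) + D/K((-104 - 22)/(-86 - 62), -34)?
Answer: -660101475150/16420486103 ≈ -40.200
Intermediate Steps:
K(l, C) = (25 + l)²
-32414/(-106*42 + Q) + D/K((-104 - 22)/(-86 - 62), -34) = -32414/(-106*42 - 35) - 31693/(25 + (-104 - 22)/(-86 - 62))² = -32414/(-4452 - 35) - 31693/(25 - 126/(-148))² = -32414/(-4487) - 31693/(25 - 126*(-1/148))² = -32414*(-1/4487) - 31693/(25 + 63/74)² = 32414/4487 - 31693/((1913/74)²) = 32414/4487 - 31693/3659569/5476 = 32414/4487 - 31693*5476/3659569 = 32414/4487 - 173550868/3659569 = -660101475150/16420486103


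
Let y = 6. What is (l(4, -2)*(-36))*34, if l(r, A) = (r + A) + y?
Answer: -9792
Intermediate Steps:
l(r, A) = 6 + A + r (l(r, A) = (r + A) + 6 = (A + r) + 6 = 6 + A + r)
(l(4, -2)*(-36))*34 = ((6 - 2 + 4)*(-36))*34 = (8*(-36))*34 = -288*34 = -9792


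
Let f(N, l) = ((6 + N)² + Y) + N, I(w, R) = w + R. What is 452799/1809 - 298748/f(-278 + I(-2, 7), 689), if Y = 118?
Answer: 1759387163/7148967 ≈ 246.10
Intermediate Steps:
I(w, R) = R + w
f(N, l) = 118 + N + (6 + N)² (f(N, l) = ((6 + N)² + 118) + N = (118 + (6 + N)²) + N = 118 + N + (6 + N)²)
452799/1809 - 298748/f(-278 + I(-2, 7), 689) = 452799/1809 - 298748/(118 + (-278 + (7 - 2)) + (6 + (-278 + (7 - 2)))²) = 452799*(1/1809) - 298748/(118 + (-278 + 5) + (6 + (-278 + 5))²) = 50311/201 - 298748/(118 - 273 + (6 - 273)²) = 50311/201 - 298748/(118 - 273 + (-267)²) = 50311/201 - 298748/(118 - 273 + 71289) = 50311/201 - 298748/71134 = 50311/201 - 298748*1/71134 = 50311/201 - 149374/35567 = 1759387163/7148967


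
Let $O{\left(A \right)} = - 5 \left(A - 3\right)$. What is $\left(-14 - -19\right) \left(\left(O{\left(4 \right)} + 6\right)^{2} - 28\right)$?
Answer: $-135$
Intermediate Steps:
$O{\left(A \right)} = 15 - 5 A$ ($O{\left(A \right)} = - 5 \left(-3 + A\right) = 15 - 5 A$)
$\left(-14 - -19\right) \left(\left(O{\left(4 \right)} + 6\right)^{2} - 28\right) = \left(-14 - -19\right) \left(\left(\left(15 - 20\right) + 6\right)^{2} - 28\right) = \left(-14 + 19\right) \left(\left(\left(15 - 20\right) + 6\right)^{2} - 28\right) = 5 \left(\left(-5 + 6\right)^{2} - 28\right) = 5 \left(1^{2} - 28\right) = 5 \left(1 - 28\right) = 5 \left(-27\right) = -135$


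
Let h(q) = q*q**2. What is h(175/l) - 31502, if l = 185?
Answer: -1595627931/50653 ≈ -31501.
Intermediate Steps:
h(q) = q**3
h(175/l) - 31502 = (175/185)**3 - 31502 = (175*(1/185))**3 - 31502 = (35/37)**3 - 31502 = 42875/50653 - 31502 = -1595627931/50653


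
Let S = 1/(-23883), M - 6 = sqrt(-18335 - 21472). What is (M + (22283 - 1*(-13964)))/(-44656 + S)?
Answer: -865830399/1066519249 - 71649*I*sqrt(4423)/1066519249 ≈ -0.81183 - 0.0044679*I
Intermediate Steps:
M = 6 + 3*I*sqrt(4423) (M = 6 + sqrt(-18335 - 21472) = 6 + sqrt(-39807) = 6 + 3*I*sqrt(4423) ≈ 6.0 + 199.52*I)
S = -1/23883 ≈ -4.1871e-5
(M + (22283 - 1*(-13964)))/(-44656 + S) = ((6 + 3*I*sqrt(4423)) + (22283 - 1*(-13964)))/(-44656 - 1/23883) = ((6 + 3*I*sqrt(4423)) + (22283 + 13964))/(-1066519249/23883) = ((6 + 3*I*sqrt(4423)) + 36247)*(-23883/1066519249) = (36253 + 3*I*sqrt(4423))*(-23883/1066519249) = -865830399/1066519249 - 71649*I*sqrt(4423)/1066519249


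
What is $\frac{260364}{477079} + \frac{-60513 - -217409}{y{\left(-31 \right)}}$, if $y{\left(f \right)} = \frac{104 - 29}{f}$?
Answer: $- \frac{2320385863004}{35780925} \approx -64850.0$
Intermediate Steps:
$y{\left(f \right)} = \frac{75}{f}$ ($y{\left(f \right)} = \frac{104 - 29}{f} = \frac{75}{f}$)
$\frac{260364}{477079} + \frac{-60513 - -217409}{y{\left(-31 \right)}} = \frac{260364}{477079} + \frac{-60513 - -217409}{75 \frac{1}{-31}} = 260364 \cdot \frac{1}{477079} + \frac{-60513 + 217409}{75 \left(- \frac{1}{31}\right)} = \frac{260364}{477079} + \frac{156896}{- \frac{75}{31}} = \frac{260364}{477079} + 156896 \left(- \frac{31}{75}\right) = \frac{260364}{477079} - \frac{4863776}{75} = - \frac{2320385863004}{35780925}$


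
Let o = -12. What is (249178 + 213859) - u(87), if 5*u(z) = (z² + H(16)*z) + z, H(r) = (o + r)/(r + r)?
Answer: 3692029/8 ≈ 4.6150e+5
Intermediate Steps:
H(r) = (-12 + r)/(2*r) (H(r) = (-12 + r)/(r + r) = (-12 + r)/((2*r)) = (-12 + r)*(1/(2*r)) = (-12 + r)/(2*r))
u(z) = z²/5 + 9*z/40 (u(z) = ((z² + ((½)*(-12 + 16)/16)*z) + z)/5 = ((z² + ((½)*(1/16)*4)*z) + z)/5 = ((z² + z/8) + z)/5 = (z² + 9*z/8)/5 = z²/5 + 9*z/40)
(249178 + 213859) - u(87) = (249178 + 213859) - 87*(9 + 8*87)/40 = 463037 - 87*(9 + 696)/40 = 463037 - 87*705/40 = 463037 - 1*12267/8 = 463037 - 12267/8 = 3692029/8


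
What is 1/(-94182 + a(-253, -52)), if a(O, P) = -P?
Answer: -1/94130 ≈ -1.0624e-5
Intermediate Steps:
1/(-94182 + a(-253, -52)) = 1/(-94182 - 1*(-52)) = 1/(-94182 + 52) = 1/(-94130) = -1/94130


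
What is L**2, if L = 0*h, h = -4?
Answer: 0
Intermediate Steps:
L = 0 (L = 0*(-4) = 0)
L**2 = 0**2 = 0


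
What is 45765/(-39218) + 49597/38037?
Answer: 204331841/1491735066 ≈ 0.13698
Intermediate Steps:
45765/(-39218) + 49597/38037 = 45765*(-1/39218) + 49597*(1/38037) = -45765/39218 + 49597/38037 = 204331841/1491735066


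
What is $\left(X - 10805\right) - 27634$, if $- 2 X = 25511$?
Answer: $- \frac{102389}{2} \approx -51195.0$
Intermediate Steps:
$X = - \frac{25511}{2}$ ($X = \left(- \frac{1}{2}\right) 25511 = - \frac{25511}{2} \approx -12756.0$)
$\left(X - 10805\right) - 27634 = \left(- \frac{25511}{2} - 10805\right) - 27634 = - \frac{47121}{2} - 27634 = - \frac{102389}{2}$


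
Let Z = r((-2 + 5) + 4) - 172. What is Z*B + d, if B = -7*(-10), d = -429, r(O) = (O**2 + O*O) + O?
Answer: -5119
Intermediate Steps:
r(O) = O + 2*O**2 (r(O) = (O**2 + O**2) + O = 2*O**2 + O = O + 2*O**2)
Z = -67 (Z = ((-2 + 5) + 4)*(1 + 2*((-2 + 5) + 4)) - 172 = (3 + 4)*(1 + 2*(3 + 4)) - 172 = 7*(1 + 2*7) - 172 = 7*(1 + 14) - 172 = 7*15 - 172 = 105 - 172 = -67)
B = 70 (B = -1*(-70) = 70)
Z*B + d = -67*70 - 429 = -4690 - 429 = -5119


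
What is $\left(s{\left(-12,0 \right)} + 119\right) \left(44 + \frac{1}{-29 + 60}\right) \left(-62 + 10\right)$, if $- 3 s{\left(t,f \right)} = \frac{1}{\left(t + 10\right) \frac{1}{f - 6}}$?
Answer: $- \frac{8375640}{31} \approx -2.7018 \cdot 10^{5}$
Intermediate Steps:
$s{\left(t,f \right)} = - \frac{-6 + f}{3 \left(10 + t\right)}$ ($s{\left(t,f \right)} = - \frac{1}{3 \frac{t + 10}{f - 6}} = - \frac{1}{3 \frac{10 + t}{-6 + f}} = - \frac{\frac{1}{10 + t} \left(-6 + f\right)}{3} = - \frac{-6 + f}{3 \left(10 + t\right)}$)
$\left(s{\left(-12,0 \right)} + 119\right) \left(44 + \frac{1}{-29 + 60}\right) \left(-62 + 10\right) = \left(\frac{6 - 0}{3 \left(10 - 12\right)} + 119\right) \left(44 + \frac{1}{-29 + 60}\right) \left(-62 + 10\right) = \left(\frac{6 + 0}{3 \left(-2\right)} + 119\right) \left(44 + \frac{1}{31}\right) \left(-52\right) = \left(\frac{1}{3} \left(- \frac{1}{2}\right) 6 + 119\right) \left(44 + \frac{1}{31}\right) \left(-52\right) = \left(-1 + 119\right) \frac{1365}{31} \left(-52\right) = 118 \left(- \frac{70980}{31}\right) = - \frac{8375640}{31}$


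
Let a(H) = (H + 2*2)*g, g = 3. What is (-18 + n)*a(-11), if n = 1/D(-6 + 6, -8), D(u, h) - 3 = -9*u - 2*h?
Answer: 7161/19 ≈ 376.89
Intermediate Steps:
D(u, h) = 3 - 9*u - 2*h (D(u, h) = 3 + (-9*u - 2*h) = 3 - 9*u - 2*h)
a(H) = 12 + 3*H (a(H) = (H + 2*2)*3 = (H + 4)*3 = (4 + H)*3 = 12 + 3*H)
n = 1/19 (n = 1/(3 - 9*(-6 + 6) - 2*(-8)) = 1/(3 - 9*0 + 16) = 1/(3 + 0 + 16) = 1/19 ≈ 0.052632)
(-18 + n)*a(-11) = (-18 + 1/19)*(12 + 3*(-11)) = -341*(12 - 33)/19 = -341/19*(-21) = 7161/19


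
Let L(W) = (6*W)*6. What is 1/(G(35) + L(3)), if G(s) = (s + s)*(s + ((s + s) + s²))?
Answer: 1/93208 ≈ 1.0729e-5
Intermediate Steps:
G(s) = 2*s*(s² + 3*s) (G(s) = (2*s)*(s + (2*s + s²)) = (2*s)*(s + (s² + 2*s)) = (2*s)*(s² + 3*s) = 2*s*(s² + 3*s))
L(W) = 36*W
1/(G(35) + L(3)) = 1/(2*35²*(3 + 35) + 36*3) = 1/(2*1225*38 + 108) = 1/(93100 + 108) = 1/93208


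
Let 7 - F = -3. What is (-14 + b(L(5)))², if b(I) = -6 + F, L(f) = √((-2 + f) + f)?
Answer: 100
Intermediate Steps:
F = 10 (F = 7 - 1*(-3) = 7 + 3 = 10)
L(f) = √(-2 + 2*f)
b(I) = 4 (b(I) = -6 + 10 = 4)
(-14 + b(L(5)))² = (-14 + 4)² = (-10)² = 100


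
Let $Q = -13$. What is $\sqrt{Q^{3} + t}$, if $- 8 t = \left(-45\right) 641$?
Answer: $\frac{\sqrt{22538}}{4} \approx 37.532$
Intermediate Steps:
$t = \frac{28845}{8}$ ($t = - \frac{\left(-45\right) 641}{8} = \left(- \frac{1}{8}\right) \left(-28845\right) = \frac{28845}{8} \approx 3605.6$)
$\sqrt{Q^{3} + t} = \sqrt{\left(-13\right)^{3} + \frac{28845}{8}} = \sqrt{-2197 + \frac{28845}{8}} = \sqrt{\frac{11269}{8}} = \frac{\sqrt{22538}}{4}$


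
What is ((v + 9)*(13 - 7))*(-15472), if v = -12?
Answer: 278496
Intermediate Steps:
((v + 9)*(13 - 7))*(-15472) = ((-12 + 9)*(13 - 7))*(-15472) = -3*6*(-15472) = -18*(-15472) = 278496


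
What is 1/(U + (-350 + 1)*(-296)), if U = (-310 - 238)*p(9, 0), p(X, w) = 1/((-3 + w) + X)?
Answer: 3/309638 ≈ 9.6887e-6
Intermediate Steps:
p(X, w) = 1/(-3 + X + w)
U = -274/3 (U = (-310 - 238)/(-3 + 9 + 0) = -548/6 = -548*1/6 = -274/3 ≈ -91.333)
1/(U + (-350 + 1)*(-296)) = 1/(-274/3 + (-350 + 1)*(-296)) = 1/(-274/3 - 349*(-296)) = 1/(-274/3 + 103304) = 1/(309638/3) = 3/309638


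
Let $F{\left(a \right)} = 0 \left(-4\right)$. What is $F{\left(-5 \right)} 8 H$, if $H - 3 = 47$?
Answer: $0$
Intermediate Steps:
$H = 50$ ($H = 3 + 47 = 50$)
$F{\left(a \right)} = 0$
$F{\left(-5 \right)} 8 H = 0 \cdot 8 \cdot 50 = 0 \cdot 50 = 0$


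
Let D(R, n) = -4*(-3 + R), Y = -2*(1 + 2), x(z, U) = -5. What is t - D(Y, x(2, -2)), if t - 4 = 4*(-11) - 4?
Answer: -80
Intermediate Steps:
Y = -6 (Y = -2*3 = -6)
t = -44 (t = 4 + (4*(-11) - 4) = 4 + (-44 - 4) = 4 - 48 = -44)
D(R, n) = 12 - 4*R
t - D(Y, x(2, -2)) = -44 - (12 - 4*(-6)) = -44 - (12 + 24) = -44 - 1*36 = -44 - 36 = -80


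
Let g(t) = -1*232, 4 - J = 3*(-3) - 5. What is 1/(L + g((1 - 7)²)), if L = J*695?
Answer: 1/12278 ≈ 8.1446e-5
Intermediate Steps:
J = 18 (J = 4 - (3*(-3) - 5) = 4 - (-9 - 5) = 4 - 1*(-14) = 4 + 14 = 18)
g(t) = -232
L = 12510 (L = 18*695 = 12510)
1/(L + g((1 - 7)²)) = 1/(12510 - 232) = 1/12278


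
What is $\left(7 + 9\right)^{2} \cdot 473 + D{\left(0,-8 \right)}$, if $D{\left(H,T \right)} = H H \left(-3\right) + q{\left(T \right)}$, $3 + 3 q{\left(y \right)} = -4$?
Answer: $\frac{363257}{3} \approx 1.2109 \cdot 10^{5}$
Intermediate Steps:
$q{\left(y \right)} = - \frac{7}{3}$ ($q{\left(y \right)} = -1 + \frac{1}{3} \left(-4\right) = -1 - \frac{4}{3} = - \frac{7}{3}$)
$D{\left(H,T \right)} = - \frac{7}{3} - 3 H^{2}$ ($D{\left(H,T \right)} = H H \left(-3\right) - \frac{7}{3} = H^{2} \left(-3\right) - \frac{7}{3} = - 3 H^{2} - \frac{7}{3} = - \frac{7}{3} - 3 H^{2}$)
$\left(7 + 9\right)^{2} \cdot 473 + D{\left(0,-8 \right)} = \left(7 + 9\right)^{2} \cdot 473 - \left(\frac{7}{3} + 3 \cdot 0^{2}\right) = 16^{2} \cdot 473 - \frac{7}{3} = 256 \cdot 473 + \left(- \frac{7}{3} + 0\right) = 121088 - \frac{7}{3} = \frac{363257}{3}$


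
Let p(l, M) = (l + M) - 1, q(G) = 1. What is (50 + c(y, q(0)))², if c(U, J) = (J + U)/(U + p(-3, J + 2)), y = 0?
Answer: 2401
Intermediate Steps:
p(l, M) = -1 + M + l (p(l, M) = (M + l) - 1 = -1 + M + l)
c(U, J) = (J + U)/(-2 + J + U) (c(U, J) = (J + U)/(U + (-1 + (J + 2) - 3)) = (J + U)/(U + (-1 + (2 + J) - 3)) = (J + U)/(U + (-2 + J)) = (J + U)/(-2 + J + U))
(50 + c(y, q(0)))² = (50 + (1 + 0)/(-2 + 1 + 0))² = (50 + 1/(-1))² = (50 - 1*1)² = (50 - 1)² = 49² = 2401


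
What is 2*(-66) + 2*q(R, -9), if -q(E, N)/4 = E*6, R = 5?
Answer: -372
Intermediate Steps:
q(E, N) = -24*E (q(E, N) = -4*E*6 = -24*E)
2*(-66) + 2*q(R, -9) = 2*(-66) + 2*(-24*5) = -132 + 2*(-120) = -132 - 240 = -372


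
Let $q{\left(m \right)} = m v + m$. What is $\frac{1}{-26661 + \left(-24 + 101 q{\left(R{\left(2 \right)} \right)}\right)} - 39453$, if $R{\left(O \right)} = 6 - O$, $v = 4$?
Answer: $- \frac{973108246}{24665} \approx -39453.0$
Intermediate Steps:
$q{\left(m \right)} = 5 m$ ($q{\left(m \right)} = m 4 + m = 4 m + m = 5 m$)
$\frac{1}{-26661 + \left(-24 + 101 q{\left(R{\left(2 \right)} \right)}\right)} - 39453 = \frac{1}{-26661 - \left(24 - 101 \cdot 5 \left(6 - 2\right)\right)} - 39453 = \frac{1}{-26661 - \left(24 - 101 \cdot 5 \cdot 4\right)} - 39453 = \frac{1}{-26661 + \left(-24 + 101 \cdot 20\right)} - 39453 = \frac{1}{-26661 + \left(-24 + 2020\right)} - 39453 = \frac{1}{-26661 + 1996} - 39453 = \frac{1}{-24665} - 39453 = - \frac{1}{24665} - 39453 = - \frac{973108246}{24665}$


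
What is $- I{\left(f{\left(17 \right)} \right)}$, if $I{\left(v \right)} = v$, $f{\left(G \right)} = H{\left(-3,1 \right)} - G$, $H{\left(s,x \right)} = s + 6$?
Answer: $14$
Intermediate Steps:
$H{\left(s,x \right)} = 6 + s$
$f{\left(G \right)} = 3 - G$ ($f{\left(G \right)} = \left(6 - 3\right) - G = 3 - G$)
$- I{\left(f{\left(17 \right)} \right)} = - (3 - 17) = \left(-1\right) \left(-14\right) = 14$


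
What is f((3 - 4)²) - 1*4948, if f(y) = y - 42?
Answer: -4989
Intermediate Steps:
f(y) = -42 + y
f((3 - 4)²) - 1*4948 = (-42 + (3 - 4)²) - 1*4948 = (-42 + (-1)²) - 4948 = (-42 + 1) - 4948 = -41 - 4948 = -4989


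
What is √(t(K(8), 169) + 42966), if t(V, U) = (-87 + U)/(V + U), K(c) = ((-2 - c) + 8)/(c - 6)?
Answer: √75792885/42 ≈ 207.28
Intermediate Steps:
K(c) = (6 - c)/(-6 + c)
t(V, U) = (-87 + U)/(U + V)
√(t(K(8), 169) + 42966) = √((-87 + 169)/(169 - 1) + 42966) = √(82/168 + 42966) = √((1/168)*82 + 42966) = √(41/84 + 42966) = √(3609185/84) = √75792885/42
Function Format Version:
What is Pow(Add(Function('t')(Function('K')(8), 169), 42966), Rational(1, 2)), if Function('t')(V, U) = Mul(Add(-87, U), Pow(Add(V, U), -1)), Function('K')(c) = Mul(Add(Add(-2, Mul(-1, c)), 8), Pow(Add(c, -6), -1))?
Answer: Mul(Rational(1, 42), Pow(75792885, Rational(1, 2))) ≈ 207.28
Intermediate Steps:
Function('K')(c) = Mul(Pow(Add(-6, c), -1), Add(6, Mul(-1, c))) (Function('K')(c) = Mul(Add(6, Mul(-1, c)), Pow(Add(-6, c), -1)) = Mul(Pow(Add(-6, c), -1), Add(6, Mul(-1, c))))
Function('t')(V, U) = Mul(Pow(Add(U, V), -1), Add(-87, U)) (Function('t')(V, U) = Mul(Add(-87, U), Pow(Add(U, V), -1)) = Mul(Pow(Add(U, V), -1), Add(-87, U)))
Pow(Add(Function('t')(Function('K')(8), 169), 42966), Rational(1, 2)) = Pow(Add(Mul(Pow(Add(169, -1), -1), Add(-87, 169)), 42966), Rational(1, 2)) = Pow(Add(Mul(Pow(168, -1), 82), 42966), Rational(1, 2)) = Pow(Add(Mul(Rational(1, 168), 82), 42966), Rational(1, 2)) = Pow(Add(Rational(41, 84), 42966), Rational(1, 2)) = Pow(Rational(3609185, 84), Rational(1, 2)) = Mul(Rational(1, 42), Pow(75792885, Rational(1, 2)))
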